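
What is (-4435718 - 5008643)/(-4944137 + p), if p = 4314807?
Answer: 9444361/629330 ≈ 15.007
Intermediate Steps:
(-4435718 - 5008643)/(-4944137 + p) = (-4435718 - 5008643)/(-4944137 + 4314807) = -9444361/(-629330) = -9444361*(-1/629330) = 9444361/629330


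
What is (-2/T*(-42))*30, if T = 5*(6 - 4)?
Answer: 252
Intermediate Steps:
T = 10 (T = 5*2 = 10)
(-2/T*(-42))*30 = (-2/10*(-42))*30 = (-2*⅒*(-42))*30 = -⅕*(-42)*30 = (42/5)*30 = 252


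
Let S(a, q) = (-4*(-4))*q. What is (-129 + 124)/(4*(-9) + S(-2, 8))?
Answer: -5/92 ≈ -0.054348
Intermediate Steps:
S(a, q) = 16*q
(-129 + 124)/(4*(-9) + S(-2, 8)) = (-129 + 124)/(4*(-9) + 16*8) = -5/(-36 + 128) = -5/92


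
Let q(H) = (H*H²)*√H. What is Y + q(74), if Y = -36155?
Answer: -36155 + 405224*√74 ≈ 3.4497e+6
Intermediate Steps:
q(H) = H^(7/2) (q(H) = H³*√H = H^(7/2))
Y + q(74) = -36155 + 74^(7/2) = -36155 + 405224*√74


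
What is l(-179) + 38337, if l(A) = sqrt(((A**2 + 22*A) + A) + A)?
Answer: 38337 + sqrt(27745) ≈ 38504.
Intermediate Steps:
l(A) = sqrt(A**2 + 24*A) (l(A) = sqrt((A**2 + 23*A) + A) = sqrt(A**2 + 24*A))
l(-179) + 38337 = sqrt(-179*(24 - 179)) + 38337 = sqrt(-179*(-155)) + 38337 = sqrt(27745) + 38337 = 38337 + sqrt(27745)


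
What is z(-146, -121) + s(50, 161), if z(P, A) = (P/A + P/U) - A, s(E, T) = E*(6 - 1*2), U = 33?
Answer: 115355/363 ≈ 317.78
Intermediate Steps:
s(E, T) = 4*E (s(E, T) = E*(6 - 2) = E*4 = 4*E)
z(P, A) = -A + P/33 + P/A (z(P, A) = (P/A + P/33) - A = (P/33 + P/A) - A = -A + P/33 + P/A)
z(-146, -121) + s(50, 161) = (-1*(-121) + (1/33)*(-146) - 146/(-121)) + 4*50 = (121 - 146/33 - 146*(-1/121)) + 200 = (121 - 146/33 + 146/121) + 200 = 42755/363 + 200 = 115355/363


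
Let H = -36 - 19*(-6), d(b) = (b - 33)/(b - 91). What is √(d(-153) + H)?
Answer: √1172298/122 ≈ 8.8748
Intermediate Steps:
d(b) = (-33 + b)/(-91 + b)
H = 78 (H = -36 + 114 = 78)
√(d(-153) + H) = √((-33 - 153)/(-91 - 153) + 78) = √(-186/(-244) + 78) = √(-1/244*(-186) + 78) = √(93/122 + 78) = √(9609/122) = √1172298/122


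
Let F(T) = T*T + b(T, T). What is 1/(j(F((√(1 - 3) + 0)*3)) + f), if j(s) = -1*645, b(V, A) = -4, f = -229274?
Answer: -1/229919 ≈ -4.3494e-6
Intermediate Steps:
F(T) = -4 + T² (F(T) = T*T - 4 = T² - 4 = -4 + T²)
j(s) = -645
1/(j(F((√(1 - 3) + 0)*3)) + f) = 1/(-645 - 229274) = 1/(-229919) = -1/229919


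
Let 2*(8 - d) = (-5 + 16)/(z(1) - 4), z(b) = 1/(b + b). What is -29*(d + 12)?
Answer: -4379/7 ≈ -625.57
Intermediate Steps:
z(b) = 1/(2*b)
d = 67/7 (d = 8 - (-5 + 16)/(2*((½)/1 - 4)) = 8 - 11/(2*((½)*1 - 4)) = 8 - 11/(2*(½ - 4)) = 8 - 11/(2*(-7/2)) = 8 - 11*(-2)/(2*7) = 8 - ½*(-22/7) = 8 + 11/7 = 67/7 ≈ 9.5714)
-29*(d + 12) = -29*(67/7 + 12) = -29*151/7 = -4379/7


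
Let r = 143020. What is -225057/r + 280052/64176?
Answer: 400152797/143413305 ≈ 2.7902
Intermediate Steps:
-225057/r + 280052/64176 = -225057/143020 + 280052/64176 = -225057*1/143020 + 280052*(1/64176) = -225057/143020 + 70013/16044 = 400152797/143413305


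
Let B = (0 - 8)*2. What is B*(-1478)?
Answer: 23648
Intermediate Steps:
B = -16 (B = -8*2 = -16)
B*(-1478) = -16*(-1478) = 23648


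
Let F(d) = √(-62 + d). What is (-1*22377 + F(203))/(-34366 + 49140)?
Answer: -22377/14774 + √141/14774 ≈ -1.5138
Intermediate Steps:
(-1*22377 + F(203))/(-34366 + 49140) = (-1*22377 + √(-62 + 203))/(-34366 + 49140) = (-22377 + √141)/14774 = (-22377 + √141)*(1/14774) = -22377/14774 + √141/14774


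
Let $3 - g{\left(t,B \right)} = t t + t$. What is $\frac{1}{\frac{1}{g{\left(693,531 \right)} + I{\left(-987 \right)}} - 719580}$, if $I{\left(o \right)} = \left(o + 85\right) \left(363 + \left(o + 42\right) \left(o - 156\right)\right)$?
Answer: $- \frac{975090135}{701655359343301} \approx -1.3897 \cdot 10^{-6}$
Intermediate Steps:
$g{\left(t,B \right)} = 3 - t - t^{2}$ ($g{\left(t,B \right)} = 3 - \left(t t + t\right) = 3 - \left(t^{2} + t\right) = 3 - \left(t + t^{2}\right) = 3 - t - t^{2}$)
$I{\left(o \right)} = \left(85 + o\right) \left(363 + \left(-156 + o\right) \left(42 + o\right)\right)$ ($I{\left(o \right)} = \left(85 + o\right) \left(363 + \left(42 + o\right) \left(-156 + o\right)\right) = \left(85 + o\right) \left(363 + \left(-156 + o\right) \left(42 + o\right)\right)$)
$\frac{1}{\frac{1}{g{\left(693,531 \right)} + I{\left(-987 \right)}} - 719580} = \frac{1}{\frac{1}{\left(3 - 693 - 693^{2}\right) - \left(-15146508 + 28250901 + 961504803\right)} - 719580} = \frac{1}{\frac{1}{\left(3 - 693 - 480249\right) - 974609196} - 719580} = \frac{1}{\frac{1}{-480939 - 974609196} - 719580} = \frac{1}{\frac{1}{-975090135} - 719580} = \frac{1}{- \frac{1}{975090135} - 719580} = \frac{1}{- \frac{701655359343301}{975090135}} = - \frac{975090135}{701655359343301}$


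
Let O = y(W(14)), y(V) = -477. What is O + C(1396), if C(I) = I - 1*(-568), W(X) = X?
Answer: 1487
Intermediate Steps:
O = -477
C(I) = 568 + I (C(I) = I + 568 = 568 + I)
O + C(1396) = -477 + (568 + 1396) = -477 + 1964 = 1487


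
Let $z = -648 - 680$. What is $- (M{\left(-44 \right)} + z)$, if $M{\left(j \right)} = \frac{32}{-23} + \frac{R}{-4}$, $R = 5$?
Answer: $\frac{122419}{92} \approx 1330.6$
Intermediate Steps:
$z = -1328$
$M{\left(j \right)} = - \frac{243}{92}$ ($M{\left(j \right)} = \frac{32}{-23} + \frac{5}{-4} = 32 \left(- \frac{1}{23}\right) + 5 \left(- \frac{1}{4}\right) = - \frac{32}{23} - \frac{5}{4} = - \frac{243}{92}$)
$- (M{\left(-44 \right)} + z) = - (- \frac{243}{92} - 1328) = \left(-1\right) \left(- \frac{122419}{92}\right) = \frac{122419}{92}$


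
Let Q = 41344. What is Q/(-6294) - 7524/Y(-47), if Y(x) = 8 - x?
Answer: -2255908/15735 ≈ -143.37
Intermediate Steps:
Q/(-6294) - 7524/Y(-47) = 41344/(-6294) - 7524/(8 - 1*(-47)) = 41344*(-1/6294) - 7524/(8 + 47) = -20672/3147 - 7524/55 = -20672/3147 - 7524*1/55 = -20672/3147 - 684/5 = -2255908/15735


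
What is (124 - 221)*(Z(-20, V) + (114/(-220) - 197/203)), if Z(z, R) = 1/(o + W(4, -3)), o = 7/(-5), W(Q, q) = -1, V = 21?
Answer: 24761287/133980 ≈ 184.81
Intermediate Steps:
o = -7/5 (o = 7*(-⅕) = -7/5 ≈ -1.4000)
Z(z, R) = -5/12 (Z(z, R) = 1/(-7/5 - 1) = 1/(-12/5) = -5/12)
(124 - 221)*(Z(-20, V) + (114/(-220) - 197/203)) = (124 - 221)*(-5/12 + (114/(-220) - 197/203)) = -97*(-5/12 + (114*(-1/220) - 197*1/203)) = -97*(-5/12 + (-57/110 - 197/203)) = -97*(-5/12 - 33241/22330) = -97*(-255271/133980) = 24761287/133980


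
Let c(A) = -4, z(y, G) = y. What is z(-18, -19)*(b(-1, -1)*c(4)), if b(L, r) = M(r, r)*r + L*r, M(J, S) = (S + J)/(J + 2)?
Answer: 216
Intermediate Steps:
M(J, S) = (J + S)/(2 + J)
b(L, r) = L*r + 2*r**2/(2 + r) (b(L, r) = ((r + r)/(2 + r))*r + L*r = ((2*r)/(2 + r))*r + L*r = (2*r/(2 + r))*r + L*r = 2*r**2/(2 + r) + L*r = L*r + 2*r**2/(2 + r))
z(-18, -19)*(b(-1, -1)*c(4)) = -18*(-(2*(-1) - (2 - 1))/(2 - 1))*(-4) = -18*(-1*(-2 - 1*1)/1)*(-4) = -18*(-1*1*(-2 - 1))*(-4) = -18*(-1*1*(-3))*(-4) = -54*(-4) = -18*(-12) = 216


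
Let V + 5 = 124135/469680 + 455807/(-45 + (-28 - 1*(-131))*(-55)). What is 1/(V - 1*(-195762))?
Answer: 268187280/52478199908869 ≈ 5.1105e-6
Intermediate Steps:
V = -22678398491/268187280 (V = -5 + (124135/469680 + 455807/(-45 + (-28 - 1*(-131))*(-55))) = -5 + (124135*(1/469680) + 455807/(-45 + (-28 + 131)*(-55))) = -5 + (24827/93936 + 455807/(-45 + 103*(-55))) = -5 + (24827/93936 + 455807/(-45 - 5665)) = -5 + (24827/93936 + 455807/(-5710)) = -5 + (24827/93936 + 455807*(-1/5710)) = -5 + (24827/93936 - 455807/5710) = -5 - 21337462091/268187280 = -22678398491/268187280 ≈ -84.562)
1/(V - 1*(-195762)) = 1/(-22678398491/268187280 - 1*(-195762)) = 1/(-22678398491/268187280 + 195762) = 1/(52478199908869/268187280) = 268187280/52478199908869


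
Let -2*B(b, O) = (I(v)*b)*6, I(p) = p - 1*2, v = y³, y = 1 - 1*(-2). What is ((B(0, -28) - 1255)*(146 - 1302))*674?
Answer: 977825720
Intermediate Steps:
y = 3 (y = 1 + 2 = 3)
v = 27 (v = 3³ = 27)
I(p) = -2 + p (I(p) = p - 2 = -2 + p)
B(b, O) = -75*b (B(b, O) = -(-2 + 27)*b*6/2 = -25*b*6/2 = -75*b)
((B(0, -28) - 1255)*(146 - 1302))*674 = ((-75*0 - 1255)*(146 - 1302))*674 = ((0 - 1255)*(-1156))*674 = -1255*(-1156)*674 = 1450780*674 = 977825720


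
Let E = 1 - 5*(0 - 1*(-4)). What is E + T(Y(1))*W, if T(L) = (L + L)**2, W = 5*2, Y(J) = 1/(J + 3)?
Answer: -33/2 ≈ -16.500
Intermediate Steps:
Y(J) = 1/(3 + J)
E = -19 (E = 1 - 5*(0 + 4) = 1 - 5*4 = 1 - 20 = -19)
W = 10
T(L) = 4*L**2 (T(L) = (2*L)**2 = 4*L**2)
E + T(Y(1))*W = -19 + (4*(1/(3 + 1))**2)*10 = -19 + (4*(1/4)**2)*10 = -19 + (4*(1/16))*10 = -19 + (1/4)*10 = -19 + 5/2 = -33/2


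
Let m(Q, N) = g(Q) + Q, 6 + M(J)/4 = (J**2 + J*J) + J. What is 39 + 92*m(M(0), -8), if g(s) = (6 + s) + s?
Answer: -6033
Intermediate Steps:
g(s) = 6 + 2*s
M(J) = -24 + 4*J + 8*J**2 (M(J) = -24 + 4*((J**2 + J*J) + J) = -24 + 4*((J**2 + J**2) + J) = -24 + 4*(2*J**2 + J) = -24 + 4*(J + 2*J**2) = -24 + (4*J + 8*J**2) = -24 + 4*J + 8*J**2)
m(Q, N) = 6 + 3*Q (m(Q, N) = (6 + 2*Q) + Q = 6 + 3*Q)
39 + 92*m(M(0), -8) = 39 + 92*(6 + 3*(-24 + 4*0 + 8*0**2)) = 39 + 92*(6 + 3*(-24 + 0 + 8*0)) = 39 + 92*(6 + 3*(-24 + 0 + 0)) = 39 + 92*(6 + 3*(-24)) = 39 + 92*(6 - 72) = 39 + 92*(-66) = 39 - 6072 = -6033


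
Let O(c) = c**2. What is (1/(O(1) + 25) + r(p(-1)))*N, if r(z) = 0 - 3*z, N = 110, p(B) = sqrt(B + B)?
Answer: 55/13 - 330*I*sqrt(2) ≈ 4.2308 - 466.69*I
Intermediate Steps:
p(B) = sqrt(2)*sqrt(B) (p(B) = sqrt(2*B) = sqrt(2)*sqrt(B))
r(z) = -3*z
(1/(O(1) + 25) + r(p(-1)))*N = (1/(1**2 + 25) - 3*sqrt(2)*sqrt(-1))*110 = (1/(1 + 25) - 3*sqrt(2)*I)*110 = (1/26 - 3*I*sqrt(2))*110 = 55/13 - 330*I*sqrt(2)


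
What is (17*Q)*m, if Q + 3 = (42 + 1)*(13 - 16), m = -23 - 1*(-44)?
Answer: -47124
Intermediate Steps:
m = 21 (m = -23 + 44 = 21)
Q = -132 (Q = -3 + (42 + 1)*(13 - 16) = -3 + 43*(-3) = -3 - 129 = -132)
(17*Q)*m = (17*(-132))*21 = -2244*21 = -47124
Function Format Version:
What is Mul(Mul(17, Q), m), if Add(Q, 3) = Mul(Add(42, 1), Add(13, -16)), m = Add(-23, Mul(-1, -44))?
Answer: -47124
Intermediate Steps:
m = 21 (m = Add(-23, 44) = 21)
Q = -132 (Q = Add(-3, Mul(Add(42, 1), Add(13, -16))) = Add(-3, Mul(43, -3)) = Add(-3, -129) = -132)
Mul(Mul(17, Q), m) = Mul(Mul(17, -132), 21) = Mul(-2244, 21) = -47124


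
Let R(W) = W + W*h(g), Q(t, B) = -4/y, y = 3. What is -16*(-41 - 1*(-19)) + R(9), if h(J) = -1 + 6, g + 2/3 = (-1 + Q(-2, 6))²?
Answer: 406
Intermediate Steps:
Q(t, B) = -4/3
g = 43/9 (g = -⅔ + (-1 - 4/3)² = -⅔ + (-7/3)² = -⅔ + 49/9 = 43/9 ≈ 4.7778)
h(J) = 5
R(W) = 6*W (R(W) = W + W*5 = W + 5*W = 6*W)
-16*(-41 - 1*(-19)) + R(9) = -16*(-41 - 1*(-19)) + 6*9 = -16*(-41 + 19) + 54 = -16*(-22) + 54 = 352 + 54 = 406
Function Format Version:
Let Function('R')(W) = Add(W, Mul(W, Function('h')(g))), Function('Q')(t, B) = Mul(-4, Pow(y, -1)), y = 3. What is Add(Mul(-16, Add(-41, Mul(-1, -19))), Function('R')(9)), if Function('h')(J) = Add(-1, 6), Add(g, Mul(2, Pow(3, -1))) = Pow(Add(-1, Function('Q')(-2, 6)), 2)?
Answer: 406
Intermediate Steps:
Function('Q')(t, B) = Rational(-4, 3) (Function('Q')(t, B) = Mul(-4, Pow(3, -1)) = Mul(-4, Rational(1, 3)) = Rational(-4, 3))
g = Rational(43, 9) (g = Add(Rational(-2, 3), Pow(Add(-1, Rational(-4, 3)), 2)) = Add(Rational(-2, 3), Pow(Rational(-7, 3), 2)) = Add(Rational(-2, 3), Rational(49, 9)) = Rational(43, 9) ≈ 4.7778)
Function('h')(J) = 5
Function('R')(W) = Mul(6, W) (Function('R')(W) = Add(W, Mul(W, 5)) = Add(W, Mul(5, W)) = Mul(6, W))
Add(Mul(-16, Add(-41, Mul(-1, -19))), Function('R')(9)) = Add(Mul(-16, Add(-41, Mul(-1, -19))), Mul(6, 9)) = Add(Mul(-16, Add(-41, 19)), 54) = Add(Mul(-16, -22), 54) = Add(352, 54) = 406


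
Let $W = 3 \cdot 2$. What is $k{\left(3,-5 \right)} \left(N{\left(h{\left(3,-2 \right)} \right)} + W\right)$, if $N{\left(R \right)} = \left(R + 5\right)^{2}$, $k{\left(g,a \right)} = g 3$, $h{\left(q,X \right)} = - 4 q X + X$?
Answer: $6615$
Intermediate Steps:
$h{\left(q,X \right)} = X - 4 X q$ ($h{\left(q,X \right)} = - 4 X q + X = X - 4 X q$)
$k{\left(g,a \right)} = 3 g$
$W = 6$
$N{\left(R \right)} = \left(5 + R\right)^{2}$
$k{\left(3,-5 \right)} \left(N{\left(h{\left(3,-2 \right)} \right)} + W\right) = 3 \cdot 3 \left(\left(5 - 2 \left(1 - 12\right)\right)^{2} + 6\right) = 9 \left(\left(5 - 2 \left(1 - 12\right)\right)^{2} + 6\right) = 9 \left(\left(5 - -22\right)^{2} + 6\right) = 9 \left(\left(5 + 22\right)^{2} + 6\right) = 9 \left(27^{2} + 6\right) = 9 \left(729 + 6\right) = 9 \cdot 735 = 6615$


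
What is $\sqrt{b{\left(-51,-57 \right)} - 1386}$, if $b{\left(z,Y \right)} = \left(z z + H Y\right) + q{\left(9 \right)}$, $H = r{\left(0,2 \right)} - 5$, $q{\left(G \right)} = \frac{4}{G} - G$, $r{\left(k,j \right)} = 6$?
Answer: $\frac{\sqrt{10345}}{3} \approx 33.903$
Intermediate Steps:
$q{\left(G \right)} = - G + \frac{4}{G}$
$H = 1$ ($H = 6 - 5 = 1$)
$b{\left(z,Y \right)} = - \frac{77}{9} + Y + z^{2}$ ($b{\left(z,Y \right)} = \left(z z + 1 Y\right) + \left(\left(-1\right) 9 + \frac{4}{9}\right) = \left(z^{2} + Y\right) + \left(-9 + 4 \cdot \frac{1}{9}\right) = \left(Y + z^{2}\right) + \left(-9 + \frac{4}{9}\right) = \left(Y + z^{2}\right) - \frac{77}{9} = - \frac{77}{9} + Y + z^{2}$)
$\sqrt{b{\left(-51,-57 \right)} - 1386} = \sqrt{\left(- \frac{77}{9} - 57 + \left(-51\right)^{2}\right) - 1386} = \sqrt{\left(- \frac{77}{9} - 57 + 2601\right) - 1386} = \sqrt{\frac{22819}{9} - 1386} = \sqrt{\frac{10345}{9}} = \frac{\sqrt{10345}}{3}$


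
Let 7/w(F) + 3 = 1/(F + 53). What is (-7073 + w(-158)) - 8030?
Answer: -4773283/316 ≈ -15105.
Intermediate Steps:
w(F) = 7/(-3 + 1/(53 + F)) (w(F) = 7/(-3 + 1/(F + 53)) = 7/(-3 + 1/(53 + F)))
(-7073 + w(-158)) - 8030 = (-7073 + 7*(-53 - 1*(-158))/(158 + 3*(-158))) - 8030 = (-7073 + 7*(-53 + 158)/(158 - 474)) - 8030 = (-7073 + 7*105/(-316)) - 8030 = (-7073 + 7*(-1/316)*105) - 8030 = (-7073 - 735/316) - 8030 = -2235803/316 - 8030 = -4773283/316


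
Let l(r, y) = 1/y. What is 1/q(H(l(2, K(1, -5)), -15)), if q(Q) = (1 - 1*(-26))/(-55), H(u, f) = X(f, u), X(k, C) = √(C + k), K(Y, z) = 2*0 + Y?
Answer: -55/27 ≈ -2.0370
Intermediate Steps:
K(Y, z) = Y (K(Y, z) = 0 + Y = Y)
H(u, f) = √(f + u) (H(u, f) = √(u + f) = √(f + u))
q(Q) = -27/55 (q(Q) = (1 + 26)*(-1/55) = 27*(-1/55) = -27/55)
1/q(H(l(2, K(1, -5)), -15)) = 1/(-27/55) = -55/27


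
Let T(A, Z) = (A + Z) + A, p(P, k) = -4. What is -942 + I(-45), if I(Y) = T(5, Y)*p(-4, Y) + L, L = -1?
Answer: -803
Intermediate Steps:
T(A, Z) = Z + 2*A
I(Y) = -41 - 4*Y (I(Y) = (Y + 2*5)*(-4) - 1 = (Y + 10)*(-4) - 1 = (10 + Y)*(-4) - 1 = (-40 - 4*Y) - 1 = -41 - 4*Y)
-942 + I(-45) = -942 + (-41 - 4*(-45)) = -942 + (-41 + 180) = -942 + 139 = -803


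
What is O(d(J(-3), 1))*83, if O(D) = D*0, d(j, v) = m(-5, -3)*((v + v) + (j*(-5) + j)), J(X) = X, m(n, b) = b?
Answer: 0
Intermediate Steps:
d(j, v) = -6*v + 12*j (d(j, v) = -3*((v + v) + (j*(-5) + j)) = -3*(2*v + (-5*j + j)) = -3*(2*v - 4*j) = -3*(-4*j + 2*v) = -6*v + 12*j)
O(D) = 0
O(d(J(-3), 1))*83 = 0*83 = 0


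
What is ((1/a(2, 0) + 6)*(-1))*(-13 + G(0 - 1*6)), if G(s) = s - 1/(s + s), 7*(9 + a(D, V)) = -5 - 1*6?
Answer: 99199/888 ≈ 111.71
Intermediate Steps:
a(D, V) = -74/7 (a(D, V) = -9 + (-5 - 1*6)/7 = -9 + (-5 - 6)/7 = -9 + (⅐)*(-11) = -9 - 11/7 = -74/7)
G(s) = s - 1/(2*s)
((1/a(2, 0) + 6)*(-1))*(-13 + G(0 - 1*6)) = ((1/(-74/7) + 6)*(-1))*(-13 + ((0 - 1*6) - 1/(2*(0 - 1*6)))) = ((-7/74 + 6)*(-1))*(-13 + ((0 - 6) - 1/(2*(0 - 6)))) = ((437/74)*(-1))*(-13 + (-6 - ½/(-6))) = -437*(-13 + (-6 - ½*(-⅙)))/74 = -437*(-13 + (-6 + 1/12))/74 = -437*(-13 - 71/12)/74 = -437/74*(-227/12) = 99199/888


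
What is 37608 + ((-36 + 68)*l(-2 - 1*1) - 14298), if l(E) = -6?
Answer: 23118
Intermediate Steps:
37608 + ((-36 + 68)*l(-2 - 1*1) - 14298) = 37608 + ((-36 + 68)*(-6) - 14298) = 37608 + (32*(-6) - 14298) = 37608 + (-192 - 14298) = 37608 - 14490 = 23118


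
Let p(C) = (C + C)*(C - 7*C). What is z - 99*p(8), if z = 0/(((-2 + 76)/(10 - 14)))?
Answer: 76032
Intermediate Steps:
p(C) = -12*C² (p(C) = (2*C)*(-6*C) = -12*C²)
z = 0 (z = 0/((74/(-4))) = 0/((74*(-¼))) = 0/(-37/2) = 0*(-2/37) = 0)
z - 99*p(8) = 0 - (-1188)*8² = 0 - (-1188)*64 = 0 - 99*(-768) = 0 + 76032 = 76032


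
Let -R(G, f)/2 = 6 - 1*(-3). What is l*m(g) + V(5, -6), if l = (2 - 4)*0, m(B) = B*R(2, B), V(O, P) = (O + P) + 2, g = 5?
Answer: 1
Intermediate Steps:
V(O, P) = 2 + O + P
R(G, f) = -18 (R(G, f) = -2*(6 - 1*(-3)) = -2*(6 + 3) = -2*9 = -18)
m(B) = -18*B (m(B) = B*(-18) = -18*B)
l = 0 (l = -2*0 = 0)
l*m(g) + V(5, -6) = 0*(-18*5) + (2 + 5 - 6) = 0*(-90) + 1 = 0 + 1 = 1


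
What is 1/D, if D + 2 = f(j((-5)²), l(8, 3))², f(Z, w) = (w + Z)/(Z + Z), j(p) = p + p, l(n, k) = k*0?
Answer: -4/7 ≈ -0.57143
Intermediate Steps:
l(n, k) = 0
j(p) = 2*p
f(Z, w) = (Z + w)/(2*Z) (f(Z, w) = (Z + w)/((2*Z)) = (Z + w)*(1/(2*Z)) = (Z + w)/(2*Z))
D = -7/4 (D = -2 + ((2*(-5)² + 0)/(2*((2*(-5)²))))² = -2 + ((2*25 + 0)/(2*((2*25))))² = -2 + ((½)*(50 + 0)/50)² = -2 + ((½)*(1/50)*50)² = -2 + (½)² = -2 + ¼ = -7/4 ≈ -1.7500)
1/D = 1/(-7/4) = -4/7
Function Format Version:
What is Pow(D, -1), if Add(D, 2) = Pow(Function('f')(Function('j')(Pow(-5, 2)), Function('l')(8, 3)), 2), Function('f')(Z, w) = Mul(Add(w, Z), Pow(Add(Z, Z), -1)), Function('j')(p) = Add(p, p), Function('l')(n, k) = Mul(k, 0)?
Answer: Rational(-4, 7) ≈ -0.57143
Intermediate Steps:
Function('l')(n, k) = 0
Function('j')(p) = Mul(2, p)
Function('f')(Z, w) = Mul(Rational(1, 2), Pow(Z, -1), Add(Z, w)) (Function('f')(Z, w) = Mul(Add(Z, w), Pow(Mul(2, Z), -1)) = Mul(Add(Z, w), Mul(Rational(1, 2), Pow(Z, -1))) = Mul(Rational(1, 2), Pow(Z, -1), Add(Z, w)))
D = Rational(-7, 4) (D = Add(-2, Pow(Mul(Rational(1, 2), Pow(Mul(2, Pow(-5, 2)), -1), Add(Mul(2, Pow(-5, 2)), 0)), 2)) = Add(-2, Pow(Mul(Rational(1, 2), Pow(Mul(2, 25), -1), Add(Mul(2, 25), 0)), 2)) = Add(-2, Pow(Mul(Rational(1, 2), Pow(50, -1), Add(50, 0)), 2)) = Add(-2, Pow(Mul(Rational(1, 2), Rational(1, 50), 50), 2)) = Add(-2, Pow(Rational(1, 2), 2)) = Add(-2, Rational(1, 4)) = Rational(-7, 4) ≈ -1.7500)
Pow(D, -1) = Pow(Rational(-7, 4), -1) = Rational(-4, 7)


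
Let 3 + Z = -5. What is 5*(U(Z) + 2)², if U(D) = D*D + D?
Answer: 16820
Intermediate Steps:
Z = -8 (Z = -3 - 5 = -8)
U(D) = D + D² (U(D) = D² + D = D + D²)
5*(U(Z) + 2)² = 5*(-8*(1 - 8) + 2)² = 5*(-8*(-7) + 2)² = 5*(56 + 2)² = 5*58² = 5*3364 = 16820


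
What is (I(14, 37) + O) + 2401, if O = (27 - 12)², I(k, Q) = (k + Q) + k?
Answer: 2691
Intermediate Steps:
I(k, Q) = Q + 2*k (I(k, Q) = (Q + k) + k = Q + 2*k)
O = 225 (O = 15² = 225)
(I(14, 37) + O) + 2401 = ((37 + 2*14) + 225) + 2401 = ((37 + 28) + 225) + 2401 = (65 + 225) + 2401 = 290 + 2401 = 2691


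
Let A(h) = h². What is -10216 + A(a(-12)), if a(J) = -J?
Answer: -10072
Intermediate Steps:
-10216 + A(a(-12)) = -10216 + (-1*(-12))² = -10216 + 12² = -10216 + 144 = -10072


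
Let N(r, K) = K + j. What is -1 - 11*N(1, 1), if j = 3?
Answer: -45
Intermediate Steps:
N(r, K) = 3 + K (N(r, K) = K + 3 = 3 + K)
-1 - 11*N(1, 1) = -1 - 11*(3 + 1) = -1 - 11*4 = -1 - 44 = -45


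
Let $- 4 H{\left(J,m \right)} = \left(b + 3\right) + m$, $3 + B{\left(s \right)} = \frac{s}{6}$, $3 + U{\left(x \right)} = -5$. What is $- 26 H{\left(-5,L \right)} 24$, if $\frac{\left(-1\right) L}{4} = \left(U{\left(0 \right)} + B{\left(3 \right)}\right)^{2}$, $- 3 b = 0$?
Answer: $-68328$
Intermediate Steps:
$b = 0$ ($b = \left(- \frac{1}{3}\right) 0 = 0$)
$U{\left(x \right)} = -8$ ($U{\left(x \right)} = -3 - 5 = -8$)
$B{\left(s \right)} = -3 + \frac{s}{6}$
$L = -441$ ($L = - 4 \left(-8 + \left(-3 + \frac{1}{6} \cdot 3\right)\right)^{2} = - 4 \left(-8 + \left(-3 + \frac{1}{2}\right)\right)^{2} = - 4 \left(-8 - \frac{5}{2}\right)^{2} = - 4 \left(- \frac{21}{2}\right)^{2} = \left(-4\right) \frac{441}{4} = -441$)
$H{\left(J,m \right)} = - \frac{3}{4} - \frac{m}{4}$ ($H{\left(J,m \right)} = - \frac{\left(0 + 3\right) + m}{4} = - \frac{3 + m}{4} = - \frac{3}{4} - \frac{m}{4}$)
$- 26 H{\left(-5,L \right)} 24 = - 26 \left(- \frac{3}{4} - - \frac{441}{4}\right) 24 = - 26 \left(- \frac{3}{4} + \frac{441}{4}\right) 24 = \left(-26\right) \frac{219}{2} \cdot 24 = \left(-2847\right) 24 = -68328$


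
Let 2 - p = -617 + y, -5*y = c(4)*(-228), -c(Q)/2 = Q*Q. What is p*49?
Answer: 509159/5 ≈ 1.0183e+5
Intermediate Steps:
c(Q) = -2*Q² (c(Q) = -2*Q*Q = -2*Q²)
y = -7296/5 (y = -(-2*4²)*(-228)/5 = -(-2*16)*(-228)/5 = -(-32)*(-228)/5 = -⅕*7296 = -7296/5 ≈ -1459.2)
p = 10391/5 (p = 2 - (-617 - 7296/5) = 2 - 1*(-10381/5) = 2 + 10381/5 = 10391/5 ≈ 2078.2)
p*49 = (10391/5)*49 = 509159/5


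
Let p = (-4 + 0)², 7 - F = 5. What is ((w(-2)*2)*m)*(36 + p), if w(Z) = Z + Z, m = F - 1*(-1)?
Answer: -1248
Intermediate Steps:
F = 2 (F = 7 - 1*5 = 7 - 5 = 2)
m = 3 (m = 2 - 1*(-1) = 2 + 1 = 3)
w(Z) = 2*Z
p = 16 (p = (-4)² = 16)
((w(-2)*2)*m)*(36 + p) = (((2*(-2))*2)*3)*(36 + 16) = (-4*2*3)*52 = -8*3*52 = -24*52 = -1248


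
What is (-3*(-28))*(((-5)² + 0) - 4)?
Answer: 1764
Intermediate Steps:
(-3*(-28))*(((-5)² + 0) - 4) = 84*((25 + 0) - 4) = 84*(25 - 4) = 84*21 = 1764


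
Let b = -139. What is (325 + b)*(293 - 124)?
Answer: 31434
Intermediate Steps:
(325 + b)*(293 - 124) = (325 - 139)*(293 - 124) = 186*169 = 31434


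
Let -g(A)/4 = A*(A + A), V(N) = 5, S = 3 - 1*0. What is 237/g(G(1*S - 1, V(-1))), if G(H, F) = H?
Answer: -237/32 ≈ -7.4063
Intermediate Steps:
S = 3 (S = 3 + 0 = 3)
g(A) = -8*A² (g(A) = -4*A*(A + A) = -4*A*2*A = -8*A²)
237/g(G(1*S - 1, V(-1))) = 237/((-8*(1*3 - 1)²)) = 237/((-8*(3 - 1)²)) = 237/((-8*2²)) = 237/((-8*4)) = 237/(-32) = 237*(-1/32) = -237/32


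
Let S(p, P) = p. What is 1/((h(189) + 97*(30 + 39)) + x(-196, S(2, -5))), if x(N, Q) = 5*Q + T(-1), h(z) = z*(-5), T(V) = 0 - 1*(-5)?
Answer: 1/5763 ≈ 0.00017352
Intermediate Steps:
T(V) = 5 (T(V) = 0 + 5 = 5)
h(z) = -5*z
x(N, Q) = 5 + 5*Q (x(N, Q) = 5*Q + 5 = 5 + 5*Q)
1/((h(189) + 97*(30 + 39)) + x(-196, S(2, -5))) = 1/((-5*189 + 97*(30 + 39)) + (5 + 5*2)) = 1/((-945 + 97*69) + (5 + 10)) = 1/((-945 + 6693) + 15) = 1/(5748 + 15) = 1/5763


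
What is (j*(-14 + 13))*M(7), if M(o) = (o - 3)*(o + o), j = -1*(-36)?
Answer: -2016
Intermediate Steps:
j = 36
M(o) = 2*o*(-3 + o) (M(o) = (-3 + o)*(2*o) = 2*o*(-3 + o))
(j*(-14 + 13))*M(7) = (36*(-14 + 13))*(2*7*(-3 + 7)) = (36*(-1))*(2*7*4) = -36*56 = -2016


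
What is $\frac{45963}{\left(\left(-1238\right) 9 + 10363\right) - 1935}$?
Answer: $- \frac{45963}{2714} \approx -16.936$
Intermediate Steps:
$\frac{45963}{\left(\left(-1238\right) 9 + 10363\right) - 1935} = \frac{45963}{\left(-11142 + 10363\right) - 1935} = \frac{45963}{-779 - 1935} = \frac{45963}{-2714} = 45963 \left(- \frac{1}{2714}\right) = - \frac{45963}{2714}$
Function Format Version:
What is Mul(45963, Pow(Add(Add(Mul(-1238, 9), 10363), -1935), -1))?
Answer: Rational(-45963, 2714) ≈ -16.936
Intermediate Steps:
Mul(45963, Pow(Add(Add(Mul(-1238, 9), 10363), -1935), -1)) = Mul(45963, Pow(Add(Add(-11142, 10363), -1935), -1)) = Mul(45963, Pow(Add(-779, -1935), -1)) = Mul(45963, Pow(-2714, -1)) = Mul(45963, Rational(-1, 2714)) = Rational(-45963, 2714)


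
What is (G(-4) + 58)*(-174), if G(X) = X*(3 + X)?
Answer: -10788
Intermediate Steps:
(G(-4) + 58)*(-174) = (-4*(3 - 4) + 58)*(-174) = (-4*(-1) + 58)*(-174) = (4 + 58)*(-174) = 62*(-174) = -10788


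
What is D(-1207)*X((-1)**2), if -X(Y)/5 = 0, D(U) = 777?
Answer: 0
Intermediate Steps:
X(Y) = 0 (X(Y) = -5*0 = 0)
D(-1207)*X((-1)**2) = 777*0 = 0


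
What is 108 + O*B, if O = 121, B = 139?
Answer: 16927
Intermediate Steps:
108 + O*B = 108 + 121*139 = 108 + 16819 = 16927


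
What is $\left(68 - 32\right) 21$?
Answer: $756$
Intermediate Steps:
$\left(68 - 32\right) 21 = 36 \cdot 21 = 756$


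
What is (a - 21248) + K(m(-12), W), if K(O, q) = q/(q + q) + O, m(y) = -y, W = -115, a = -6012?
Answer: -54495/2 ≈ -27248.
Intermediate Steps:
K(O, q) = ½ + O (K(O, q) = q/((2*q)) + O = (1/(2*q))*q + O = ½ + O)
(a - 21248) + K(m(-12), W) = (-6012 - 21248) + (½ - 1*(-12)) = -27260 + (½ + 12) = -27260 + 25/2 = -54495/2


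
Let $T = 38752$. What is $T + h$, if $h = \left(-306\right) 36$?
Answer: $27736$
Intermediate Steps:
$h = -11016$
$T + h = 38752 - 11016 = 27736$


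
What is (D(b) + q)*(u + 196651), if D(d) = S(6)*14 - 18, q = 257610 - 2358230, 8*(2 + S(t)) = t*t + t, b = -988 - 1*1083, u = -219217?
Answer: 47401970355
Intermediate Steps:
b = -2071 (b = -988 - 1083 = -2071)
S(t) = -2 + t/8 + t²/8 (S(t) = -2 + (t*t + t)/8 = -2 + (t² + t)/8 = -2 + (t + t²)/8 = -2 + (t/8 + t²/8) = -2 + t/8 + t²/8)
q = -2100620
D(d) = 55/2 (D(d) = (-2 + (⅛)*6 + (⅛)*6²)*14 - 18 = (-2 + ¾ + (⅛)*36)*14 - 18 = (-2 + ¾ + 9/2)*14 - 18 = (13/4)*14 - 18 = 91/2 - 18 = 55/2)
(D(b) + q)*(u + 196651) = (55/2 - 2100620)*(-219217 + 196651) = -4201185/2*(-22566) = 47401970355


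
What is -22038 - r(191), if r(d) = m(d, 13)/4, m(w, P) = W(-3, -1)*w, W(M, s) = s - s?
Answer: -22038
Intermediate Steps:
W(M, s) = 0
m(w, P) = 0 (m(w, P) = 0*w = 0)
r(d) = 0 (r(d) = 0/4 = 0*(¼) = 0)
-22038 - r(191) = -22038 - 1*0 = -22038 + 0 = -22038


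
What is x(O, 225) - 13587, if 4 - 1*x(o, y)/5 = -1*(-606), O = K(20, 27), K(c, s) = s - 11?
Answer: -16597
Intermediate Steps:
K(c, s) = -11 + s
O = 16 (O = -11 + 27 = 16)
x(o, y) = -3010 (x(o, y) = 20 - (-5)*(-606) = 20 - 5*606 = 20 - 3030 = -3010)
x(O, 225) - 13587 = -3010 - 13587 = -16597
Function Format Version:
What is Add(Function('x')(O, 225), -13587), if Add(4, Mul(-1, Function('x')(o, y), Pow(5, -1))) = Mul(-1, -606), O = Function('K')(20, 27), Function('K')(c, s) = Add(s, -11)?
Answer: -16597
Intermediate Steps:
Function('K')(c, s) = Add(-11, s)
O = 16 (O = Add(-11, 27) = 16)
Function('x')(o, y) = -3010 (Function('x')(o, y) = Add(20, Mul(-5, Mul(-1, -606))) = Add(20, Mul(-5, 606)) = Add(20, -3030) = -3010)
Add(Function('x')(O, 225), -13587) = Add(-3010, -13587) = -16597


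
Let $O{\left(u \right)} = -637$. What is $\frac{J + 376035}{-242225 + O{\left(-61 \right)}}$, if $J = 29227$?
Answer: $- \frac{202631}{121431} \approx -1.6687$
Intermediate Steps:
$\frac{J + 376035}{-242225 + O{\left(-61 \right)}} = \frac{29227 + 376035}{-242225 - 637} = \frac{405262}{-242862} = 405262 \left(- \frac{1}{242862}\right) = - \frac{202631}{121431}$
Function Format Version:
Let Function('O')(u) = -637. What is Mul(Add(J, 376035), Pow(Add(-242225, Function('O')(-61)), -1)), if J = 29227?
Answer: Rational(-202631, 121431) ≈ -1.6687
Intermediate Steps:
Mul(Add(J, 376035), Pow(Add(-242225, Function('O')(-61)), -1)) = Mul(Add(29227, 376035), Pow(Add(-242225, -637), -1)) = Mul(405262, Pow(-242862, -1)) = Mul(405262, Rational(-1, 242862)) = Rational(-202631, 121431)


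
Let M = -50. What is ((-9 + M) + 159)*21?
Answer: 2100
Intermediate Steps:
((-9 + M) + 159)*21 = ((-9 - 50) + 159)*21 = (-59 + 159)*21 = 100*21 = 2100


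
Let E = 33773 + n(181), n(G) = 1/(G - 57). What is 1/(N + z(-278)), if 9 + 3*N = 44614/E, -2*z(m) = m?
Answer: 12563559/1714176160 ≈ 0.0073292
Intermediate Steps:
z(m) = -m/2
n(G) = 1/(-57 + G)
E = 4187853/124 (E = 33773 + 1/(-57 + 181) = 33773 + 1/124 = 4187853/124 ≈ 33773.)
N = -32158541/12563559 (N = -3 + (44614/(4187853/124))/3 = -3 + (44614*(124/4187853))/3 = -3 + (⅓)*(5532136/4187853) = -3 + 5532136/12563559 = -32158541/12563559 ≈ -2.5597)
1/(N + z(-278)) = 1/(-32158541/12563559 - ½*(-278)) = 1/(-32158541/12563559 + 139) = 1/(1714176160/12563559) = 12563559/1714176160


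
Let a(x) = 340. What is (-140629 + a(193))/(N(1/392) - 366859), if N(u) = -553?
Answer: 140289/367412 ≈ 0.38183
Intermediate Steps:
(-140629 + a(193))/(N(1/392) - 366859) = (-140629 + 340)/(-553 - 366859) = -140289/(-367412) = -140289*(-1/367412) = 140289/367412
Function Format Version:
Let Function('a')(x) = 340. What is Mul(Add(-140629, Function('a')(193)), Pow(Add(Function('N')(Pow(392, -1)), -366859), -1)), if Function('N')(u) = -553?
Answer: Rational(140289, 367412) ≈ 0.38183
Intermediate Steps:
Mul(Add(-140629, Function('a')(193)), Pow(Add(Function('N')(Pow(392, -1)), -366859), -1)) = Mul(Add(-140629, 340), Pow(Add(-553, -366859), -1)) = Mul(-140289, Pow(-367412, -1)) = Mul(-140289, Rational(-1, 367412)) = Rational(140289, 367412)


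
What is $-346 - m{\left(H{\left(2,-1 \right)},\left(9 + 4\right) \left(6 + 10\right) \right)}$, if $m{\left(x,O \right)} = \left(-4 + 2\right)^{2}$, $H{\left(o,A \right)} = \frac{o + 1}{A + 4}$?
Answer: $-350$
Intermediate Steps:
$H{\left(o,A \right)} = \frac{1 + o}{4 + A}$
$m{\left(x,O \right)} = 4$ ($m{\left(x,O \right)} = \left(-2\right)^{2} = 4$)
$-346 - m{\left(H{\left(2,-1 \right)},\left(9 + 4\right) \left(6 + 10\right) \right)} = -346 - 4 = -350$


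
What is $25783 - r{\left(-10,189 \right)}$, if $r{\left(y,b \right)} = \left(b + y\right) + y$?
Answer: $25614$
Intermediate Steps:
$r{\left(y,b \right)} = b + 2 y$
$25783 - r{\left(-10,189 \right)} = 25783 - \left(189 + 2 \left(-10\right)\right) = 25783 - \left(189 - 20\right) = 25783 - 169 = 25614$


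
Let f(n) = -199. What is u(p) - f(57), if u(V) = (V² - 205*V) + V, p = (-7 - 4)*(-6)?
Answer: -8909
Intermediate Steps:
p = 66 (p = -11*(-6) = 66)
u(V) = V² - 204*V
u(p) - f(57) = 66*(-204 + 66) - 1*(-199) = 66*(-138) + 199 = -9108 + 199 = -8909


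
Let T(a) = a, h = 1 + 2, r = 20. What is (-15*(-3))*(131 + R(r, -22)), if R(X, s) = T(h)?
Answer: 6030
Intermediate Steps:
h = 3
R(X, s) = 3
(-15*(-3))*(131 + R(r, -22)) = (-15*(-3))*(131 + 3) = 45*134 = 6030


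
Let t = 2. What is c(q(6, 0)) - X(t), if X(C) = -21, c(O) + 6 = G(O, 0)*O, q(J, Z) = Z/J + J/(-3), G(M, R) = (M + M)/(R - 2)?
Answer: 11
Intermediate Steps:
G(M, R) = 2*M/(-2 + R) (G(M, R) = (2*M)/(-2 + R) = 2*M/(-2 + R))
q(J, Z) = -J/3 + Z/J (q(J, Z) = Z/J + J*(-⅓) = Z/J - J/3 = -J/3 + Z/J)
c(O) = -6 - O² (c(O) = -6 + (2*O/(-2 + 0))*O = -6 + (2*O/(-2))*O = -6 + (2*O*(-½))*O = -6 + (-O)*O = -6 - O²)
c(q(6, 0)) - X(t) = (-6 - (-⅓*6 + 0/6)²) - 1*(-21) = (-6 - (-2 + 0*(⅙))²) + 21 = (-6 - (-2 + 0)²) + 21 = (-6 - 1*(-2)²) + 21 = (-6 - 1*4) + 21 = (-6 - 4) + 21 = -10 + 21 = 11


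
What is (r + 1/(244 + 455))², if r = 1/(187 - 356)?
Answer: 280900/13954933161 ≈ 2.0129e-5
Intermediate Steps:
r = -1/169 (r = 1/(-169) = -1/169 ≈ -0.0059172)
(r + 1/(244 + 455))² = (-1/169 + 1/(244 + 455))² = (-1/169 + 1/699)² = (-530/118131)² = 280900/13954933161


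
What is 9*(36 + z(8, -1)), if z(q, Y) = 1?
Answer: 333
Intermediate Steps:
9*(36 + z(8, -1)) = 9*(36 + 1) = 9*37 = 333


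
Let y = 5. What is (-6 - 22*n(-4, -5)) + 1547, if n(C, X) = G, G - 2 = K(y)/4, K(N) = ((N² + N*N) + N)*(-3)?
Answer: 4809/2 ≈ 2404.5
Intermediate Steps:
K(N) = -6*N² - 3*N (K(N) = ((N² + N²) + N)*(-3) = (2*N² + N)*(-3) = (N + 2*N²)*(-3) = -6*N² - 3*N)
G = -157/4 (G = 2 - 3*5*(1 + 2*5)/4 = 2 - 3*5*(1 + 10)*(¼) = 2 - 3*5*11*(¼) = 2 - 165*¼ = 2 - 165/4 = -157/4 ≈ -39.250)
n(C, X) = -157/4
(-6 - 22*n(-4, -5)) + 1547 = (-6 - 22*(-157/4)) + 1547 = (-6 + 1727/2) + 1547 = 1715/2 + 1547 = 4809/2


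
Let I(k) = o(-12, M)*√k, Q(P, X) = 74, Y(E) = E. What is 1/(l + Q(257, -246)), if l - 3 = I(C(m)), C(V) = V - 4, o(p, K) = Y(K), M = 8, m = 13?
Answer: 1/101 ≈ 0.0099010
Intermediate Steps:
o(p, K) = K
C(V) = -4 + V
I(k) = 8*√k
l = 27 (l = 3 + 8*√(-4 + 13) = 3 + 8*√9 = 3 + 8*3 = 3 + 24 = 27)
1/(l + Q(257, -246)) = 1/(27 + 74) = 1/101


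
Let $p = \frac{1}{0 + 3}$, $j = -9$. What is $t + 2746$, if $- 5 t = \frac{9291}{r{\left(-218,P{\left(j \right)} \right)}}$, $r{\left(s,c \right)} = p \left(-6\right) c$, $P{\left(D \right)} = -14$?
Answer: $\frac{375149}{140} \approx 2679.6$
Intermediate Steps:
$p = \frac{1}{3} \approx 0.33333$
$r{\left(s,c \right)} = - 2 c$ ($r{\left(s,c \right)} = \frac{1}{3} \left(-6\right) c = - 2 c$)
$t = - \frac{9291}{140}$ ($t = - \frac{9291 \frac{1}{\left(-2\right) \left(-14\right)}}{5} = - \frac{9291 \cdot \frac{1}{28}}{5} = \left(- \frac{1}{5}\right) \frac{9291}{28} = - \frac{9291}{140} \approx -66.364$)
$t + 2746 = - \frac{9291}{140} + 2746 = \frac{375149}{140}$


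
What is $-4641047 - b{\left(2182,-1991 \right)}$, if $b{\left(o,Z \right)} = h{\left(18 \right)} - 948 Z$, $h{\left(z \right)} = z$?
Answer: $-6528533$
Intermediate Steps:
$b{\left(o,Z \right)} = 18 - 948 Z$
$-4641047 - b{\left(2182,-1991 \right)} = -4641047 - \left(18 - -1887468\right) = -4641047 - \left(18 + 1887468\right) = -4641047 - 1887486 = -6528533$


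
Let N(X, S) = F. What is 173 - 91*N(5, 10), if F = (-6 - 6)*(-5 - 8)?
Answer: -14023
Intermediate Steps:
F = 156 (F = -12*(-13) = 156)
N(X, S) = 156
173 - 91*N(5, 10) = 173 - 91*156 = 173 - 14196 = -14023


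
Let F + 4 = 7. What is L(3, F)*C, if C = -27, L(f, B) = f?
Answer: -81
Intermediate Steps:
F = 3 (F = -4 + 7 = 3)
L(3, F)*C = 3*(-27) = -81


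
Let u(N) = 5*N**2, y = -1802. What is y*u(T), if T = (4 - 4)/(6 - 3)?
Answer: 0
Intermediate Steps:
T = 0 (T = 0/3 = 0*(1/3) = 0)
y*u(T) = -9010*0**2 = -9010*0 = -1802*0 = 0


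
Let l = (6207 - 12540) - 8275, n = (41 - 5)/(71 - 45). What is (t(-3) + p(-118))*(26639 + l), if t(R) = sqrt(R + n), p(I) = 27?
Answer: 324837 + 12031*I*sqrt(273)/13 ≈ 3.2484e+5 + 15291.0*I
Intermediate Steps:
n = 18/13 (n = 36/26 = 36*(1/26) = 18/13 ≈ 1.3846)
t(R) = sqrt(18/13 + R) (t(R) = sqrt(R + 18/13) = sqrt(18/13 + R))
l = -14608 (l = -6333 - 8275 = -14608)
(t(-3) + p(-118))*(26639 + l) = (sqrt(234 + 169*(-3))/13 + 27)*(26639 - 14608) = (sqrt(234 - 507)/13 + 27)*12031 = (sqrt(-273)/13 + 27)*12031 = ((I*sqrt(273))/13 + 27)*12031 = (I*sqrt(273)/13 + 27)*12031 = (27 + I*sqrt(273)/13)*12031 = 324837 + 12031*I*sqrt(273)/13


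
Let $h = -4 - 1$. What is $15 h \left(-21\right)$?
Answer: $1575$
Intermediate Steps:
$h = -5$
$15 h \left(-21\right) = 15 \left(-5\right) \left(-21\right) = \left(-75\right) \left(-21\right) = 1575$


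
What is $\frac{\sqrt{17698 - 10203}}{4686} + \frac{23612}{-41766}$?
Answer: $- \frac{11806}{20883} + \frac{\sqrt{7495}}{4686} \approx -0.54687$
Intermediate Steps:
$\frac{\sqrt{17698 - 10203}}{4686} + \frac{23612}{-41766} = \sqrt{17698 - 10203} \cdot \frac{1}{4686} + 23612 \left(- \frac{1}{41766}\right) = \sqrt{7495} \cdot \frac{1}{4686} - \frac{11806}{20883} = \frac{\sqrt{7495}}{4686} - \frac{11806}{20883} = - \frac{11806}{20883} + \frac{\sqrt{7495}}{4686}$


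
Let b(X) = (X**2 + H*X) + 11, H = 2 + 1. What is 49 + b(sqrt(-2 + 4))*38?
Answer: 543 + 114*sqrt(2) ≈ 704.22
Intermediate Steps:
H = 3
b(X) = 11 + X**2 + 3*X (b(X) = (X**2 + 3*X) + 11 = 11 + X**2 + 3*X)
49 + b(sqrt(-2 + 4))*38 = 49 + (11 + (sqrt(-2 + 4))**2 + 3*sqrt(-2 + 4))*38 = 49 + (11 + (sqrt(2))**2 + 3*sqrt(2))*38 = 49 + (11 + 2 + 3*sqrt(2))*38 = 49 + (13 + 3*sqrt(2))*38 = 49 + (494 + 114*sqrt(2)) = 543 + 114*sqrt(2)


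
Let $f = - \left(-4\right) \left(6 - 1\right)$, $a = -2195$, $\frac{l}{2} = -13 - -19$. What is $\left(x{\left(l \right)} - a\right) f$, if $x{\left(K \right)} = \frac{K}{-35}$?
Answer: $\frac{307252}{7} \approx 43893.0$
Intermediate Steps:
$l = 12$ ($l = 2 \left(-13 - -19\right) = 2 \left(-13 + 19\right) = 2 \cdot 6 = 12$)
$x{\left(K \right)} = - \frac{K}{35}$ ($x{\left(K \right)} = K \left(- \frac{1}{35}\right) = - \frac{K}{35}$)
$f = 20$ ($f = - \left(-4\right) 5 = \left(-1\right) \left(-20\right) = 20$)
$\left(x{\left(l \right)} - a\right) f = \left(\left(- \frac{1}{35}\right) 12 - -2195\right) 20 = \left(- \frac{12}{35} + 2195\right) 20 = \frac{76813}{35} \cdot 20 = \frac{307252}{7}$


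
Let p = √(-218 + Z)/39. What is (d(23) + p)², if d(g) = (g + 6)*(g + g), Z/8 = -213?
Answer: 2706702754/1521 + 82708*I*√2/39 ≈ 1.7796e+6 + 2999.1*I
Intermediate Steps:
Z = -1704 (Z = 8*(-213) = -1704)
d(g) = 2*g*(6 + g) (d(g) = (6 + g)*(2*g) = 2*g*(6 + g))
p = 31*I*√2/39 (p = √(-218 - 1704)/39 = √(-1922)*(1/39) = (31*I*√2)*(1/39) = 31*I*√2/39 ≈ 1.1241*I)
(d(23) + p)² = (2*23*(6 + 23) + 31*I*√2/39)² = (2*23*29 + 31*I*√2/39)² = (1334 + 31*I*√2/39)²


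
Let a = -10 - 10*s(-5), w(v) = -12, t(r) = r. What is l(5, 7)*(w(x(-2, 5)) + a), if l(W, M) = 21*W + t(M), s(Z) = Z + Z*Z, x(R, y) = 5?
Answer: -24864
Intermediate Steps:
s(Z) = Z + Z²
l(W, M) = M + 21*W (l(W, M) = 21*W + M = M + 21*W)
a = -210 (a = -10 - (-50)*(1 - 5) = -10 - (-50)*(-4) = -10 - 10*20 = -10 - 200 = -210)
l(5, 7)*(w(x(-2, 5)) + a) = (7 + 21*5)*(-12 - 210) = (7 + 105)*(-222) = 112*(-222) = -24864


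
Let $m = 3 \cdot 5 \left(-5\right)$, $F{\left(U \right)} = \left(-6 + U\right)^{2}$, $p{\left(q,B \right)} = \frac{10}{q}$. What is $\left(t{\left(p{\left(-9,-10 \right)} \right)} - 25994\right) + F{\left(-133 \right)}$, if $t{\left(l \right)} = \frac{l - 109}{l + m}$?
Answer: $- \frac{4570014}{685} \approx -6671.6$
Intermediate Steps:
$m = -75$ ($m = 15 \left(-5\right) = -75$)
$t{\left(l \right)} = \frac{-109 + l}{-75 + l}$ ($t{\left(l \right)} = \frac{l - 109}{l - 75} = \frac{-109 + l}{-75 + l}$)
$\left(t{\left(p{\left(-9,-10 \right)} \right)} - 25994\right) + F{\left(-133 \right)} = \left(\frac{-109 + \frac{10}{-9}}{-75 + \frac{10}{-9}} - 25994\right) + \left(-6 - 133\right)^{2} = \left(\frac{-109 + 10 \left(- \frac{1}{9}\right)}{-75 + 10 \left(- \frac{1}{9}\right)} - 25994\right) + \left(-139\right)^{2} = \left(\frac{-109 - \frac{10}{9}}{-75 - \frac{10}{9}} - 25994\right) + 19321 = \left(\frac{1}{- \frac{685}{9}} \left(- \frac{991}{9}\right) - 25994\right) + 19321 = \left(\left(- \frac{9}{685}\right) \left(- \frac{991}{9}\right) - 25994\right) + 19321 = \left(\frac{991}{685} - 25994\right) + 19321 = - \frac{17804899}{685} + 19321 = - \frac{4570014}{685}$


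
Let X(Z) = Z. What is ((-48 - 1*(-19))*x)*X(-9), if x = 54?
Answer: 14094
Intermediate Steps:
((-48 - 1*(-19))*x)*X(-9) = ((-48 - 1*(-19))*54)*(-9) = ((-48 + 19)*54)*(-9) = -29*54*(-9) = -1566*(-9) = 14094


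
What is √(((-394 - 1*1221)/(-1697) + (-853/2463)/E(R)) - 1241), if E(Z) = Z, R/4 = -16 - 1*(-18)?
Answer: I*√346630090581727158/16718844 ≈ 35.215*I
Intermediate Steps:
R = 8 (R = 4*(-16 - 1*(-18)) = 4*(-16 + 18) = 4*2 = 8)
√(((-394 - 1*1221)/(-1697) + (-853/2463)/E(R)) - 1241) = √(((-394 - 1*1221)/(-1697) - 853/2463/8) - 1241) = √(((-394 - 1221)*(-1/1697) - 853*1/2463*(⅛)) - 1241) = √((-1615*(-1/1697) - 853/2463*⅛) - 1241) = √((1615/1697 - 853/19704) - 1241) = √(30374419/33437688 - 1241) = √(-41465796389/33437688) = I*√346630090581727158/16718844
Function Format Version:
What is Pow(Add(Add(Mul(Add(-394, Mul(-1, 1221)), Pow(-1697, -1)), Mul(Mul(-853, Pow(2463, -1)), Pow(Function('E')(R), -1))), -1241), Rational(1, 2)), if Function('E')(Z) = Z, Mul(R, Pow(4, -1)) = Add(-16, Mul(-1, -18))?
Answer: Mul(Rational(1, 16718844), I, Pow(346630090581727158, Rational(1, 2))) ≈ Mul(35.215, I)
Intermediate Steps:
R = 8 (R = Mul(4, Add(-16, Mul(-1, -18))) = Mul(4, Add(-16, 18)) = Mul(4, 2) = 8)
Pow(Add(Add(Mul(Add(-394, Mul(-1, 1221)), Pow(-1697, -1)), Mul(Mul(-853, Pow(2463, -1)), Pow(Function('E')(R), -1))), -1241), Rational(1, 2)) = Pow(Add(Add(Mul(Add(-394, Mul(-1, 1221)), Pow(-1697, -1)), Mul(Mul(-853, Pow(2463, -1)), Pow(8, -1))), -1241), Rational(1, 2)) = Pow(Add(Add(Mul(Add(-394, -1221), Rational(-1, 1697)), Mul(Mul(-853, Rational(1, 2463)), Rational(1, 8))), -1241), Rational(1, 2)) = Pow(Add(Add(Mul(-1615, Rational(-1, 1697)), Mul(Rational(-853, 2463), Rational(1, 8))), -1241), Rational(1, 2)) = Pow(Add(Add(Rational(1615, 1697), Rational(-853, 19704)), -1241), Rational(1, 2)) = Pow(Add(Rational(30374419, 33437688), -1241), Rational(1, 2)) = Pow(Rational(-41465796389, 33437688), Rational(1, 2)) = Mul(Rational(1, 16718844), I, Pow(346630090581727158, Rational(1, 2)))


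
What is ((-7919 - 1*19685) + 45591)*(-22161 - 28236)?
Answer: -906490839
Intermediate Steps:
((-7919 - 1*19685) + 45591)*(-22161 - 28236) = ((-7919 - 19685) + 45591)*(-50397) = (-27604 + 45591)*(-50397) = 17987*(-50397) = -906490839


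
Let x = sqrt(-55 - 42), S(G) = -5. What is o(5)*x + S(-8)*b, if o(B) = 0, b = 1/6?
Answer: -5/6 ≈ -0.83333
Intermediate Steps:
x = I*sqrt(97) (x = sqrt(-97) = I*sqrt(97) ≈ 9.8489*I)
b = 1/6 ≈ 0.16667
o(5)*x + S(-8)*b = 0*(I*sqrt(97)) - 5*1/6 = 0 - 5/6 = -5/6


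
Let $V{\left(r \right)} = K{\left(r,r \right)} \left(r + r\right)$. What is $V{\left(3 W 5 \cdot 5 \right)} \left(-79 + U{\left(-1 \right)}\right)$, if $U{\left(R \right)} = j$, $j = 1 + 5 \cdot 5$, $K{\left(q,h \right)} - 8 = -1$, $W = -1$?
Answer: $55650$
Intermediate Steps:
$K{\left(q,h \right)} = 7$ ($K{\left(q,h \right)} = 8 - 1 = 7$)
$j = 26$ ($j = 1 + 25 = 26$)
$U{\left(R \right)} = 26$
$V{\left(r \right)} = 14 r$ ($V{\left(r \right)} = 7 \left(r + r\right) = 7 \cdot 2 r = 14 r$)
$V{\left(3 W 5 \cdot 5 \right)} \left(-79 + U{\left(-1 \right)}\right) = 14 \cdot 3 \left(-1\right) 5 \cdot 5 \left(-79 + 26\right) = 14 \left(\left(-3\right) 25\right) \left(-53\right) = 14 \left(-75\right) \left(-53\right) = \left(-1050\right) \left(-53\right) = 55650$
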